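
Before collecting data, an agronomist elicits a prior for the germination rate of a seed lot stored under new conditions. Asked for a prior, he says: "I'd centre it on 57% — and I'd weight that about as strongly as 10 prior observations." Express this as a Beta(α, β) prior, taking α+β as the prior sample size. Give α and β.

Under the effective-sample-size interpretation, Beta(α, β) has prior mean α/(α+β) and prior sample size α+β.
So α+β = 10 and α/(α+β) = 0.57, giving α = 0.57·10 = 5.7 and β = 10 − 5.7 = 4.3.

α = 5.7, β = 4.3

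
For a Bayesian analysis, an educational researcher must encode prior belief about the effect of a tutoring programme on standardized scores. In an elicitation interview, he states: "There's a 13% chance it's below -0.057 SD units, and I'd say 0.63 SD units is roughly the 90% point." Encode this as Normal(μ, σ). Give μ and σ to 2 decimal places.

μ = 0.26, σ = 0.29

For Normal(μ,σ), the p-quantile is μ + z_p·σ. Here z_{0.13} = -1.126, z_{0.9} = 1.282.
So -0.057 = μ − 1.126σ and 0.63 = μ + 1.282σ.
Subtracting: σ = (0.63 − -0.057)/(1.282 − (-1.126)) = 0.29.
Then μ = -0.057 − (-1.126)·0.29 = 0.26.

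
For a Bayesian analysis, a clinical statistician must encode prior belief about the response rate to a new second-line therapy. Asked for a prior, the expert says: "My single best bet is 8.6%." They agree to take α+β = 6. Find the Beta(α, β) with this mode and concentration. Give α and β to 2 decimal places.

For α,β > 1 the Beta mode is (α−1)/(α+β−2). With α+β = 6, the mode is (α−1)/4.
Set (α−1)/4 = 0.086 → α = 1 + 0.086·4 = 1.34.
β = 6 − α = 4.66.

α = 1.34, β = 4.66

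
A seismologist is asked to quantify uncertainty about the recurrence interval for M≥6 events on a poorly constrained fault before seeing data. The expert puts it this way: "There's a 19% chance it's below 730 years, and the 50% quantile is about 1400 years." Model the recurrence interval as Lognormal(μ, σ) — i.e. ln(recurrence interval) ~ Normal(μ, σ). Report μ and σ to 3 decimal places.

If T ~ Lognormal(μ,σ) then ln T ~ Normal(μ,σ), so the p-quantile of ln T is μ + z_p·σ.
ln(730) = 6.593 and ln(1400) = 7.244; z_{0.19} = -0.8779, z_{0.5} = 0.
σ = (7.244 − 6.593)/(0 − (-0.8779)) = 0.742.
μ = 6.593 − (-0.8779)·0.742 = 7.244.

μ ≈ 7.244, σ ≈ 0.742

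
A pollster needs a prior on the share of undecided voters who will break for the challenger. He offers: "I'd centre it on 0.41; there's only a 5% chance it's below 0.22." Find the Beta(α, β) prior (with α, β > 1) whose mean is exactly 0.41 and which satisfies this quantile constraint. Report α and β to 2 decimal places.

α ≈ 6.56, β ≈ 9.44

With mean 0.41 fixed, write α = 0.41s, β = 0.59s where s = α+β.
Need P(θ < 0.22) = 0.05 under Beta(0.41s, 0.59s). Normal approximation: (q−m)/√(m(1−m)/s) ≈ z_{0.05} = -1.64, so s ≈ 0.41·0.59·(-1.64)²/(0.22−0.41)² = 18.1.
At s = 18.1: P(θ<0.22) ≈ 0.039. Adjusting to match 0.05 gives s ≈ 15.99.
So α = 0.41·15.99 ≈ 6.56, β = 0.59·15.99 ≈ 9.44.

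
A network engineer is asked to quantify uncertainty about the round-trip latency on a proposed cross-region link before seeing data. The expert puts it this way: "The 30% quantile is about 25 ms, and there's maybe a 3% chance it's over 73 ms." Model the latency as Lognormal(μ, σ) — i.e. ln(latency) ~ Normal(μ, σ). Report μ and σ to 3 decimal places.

If T ~ Lognormal(μ,σ) then ln T ~ Normal(μ,σ), so the p-quantile of ln T is μ + z_p·σ.
ln(25) = 3.219 and ln(73) = 4.29; z_{0.3} = -0.5244, z_{0.97} = 1.881.
σ = (4.29 − 3.219)/(1.881 − (-0.5244)) = 0.446.
μ = 3.219 − (-0.5244)·0.446 = 3.453.

μ ≈ 3.453, σ ≈ 0.446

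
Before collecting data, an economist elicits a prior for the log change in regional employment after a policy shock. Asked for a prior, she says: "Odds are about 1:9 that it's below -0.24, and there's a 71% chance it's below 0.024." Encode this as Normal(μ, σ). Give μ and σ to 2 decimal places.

μ = -0.06, σ = 0.14

The p-quantile of Normal(μ,σ) is μ + z_p·σ, with z_{0.1} = -1.282 and z_{0.71} = 0.5534.
Eliminate σ: μ = (z₂·x₁ − z₁·x₂)/(z₂ − z₁) = (0.5534·-0.24 − (-1.282)·0.024)/1.835 = -0.06.
Then σ = (x₂ − x₁)/(z₂ − z₁) = (0.024 − -0.24)/1.835 = 0.14.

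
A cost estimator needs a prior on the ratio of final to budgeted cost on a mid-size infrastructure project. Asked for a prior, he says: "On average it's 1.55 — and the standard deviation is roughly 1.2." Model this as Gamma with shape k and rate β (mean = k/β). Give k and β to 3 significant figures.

For Gamma(k, rate β): mean = k/β, variance = k/β², so CV = 1/√k.
CV = SD/mean = 1.2/1.55 = 0.7742, hence k = 1/CV² = 1.67.
Then β = k/mean = 1.67/1.55 = 1.08.

k ≈ 1.67, β ≈ 1.08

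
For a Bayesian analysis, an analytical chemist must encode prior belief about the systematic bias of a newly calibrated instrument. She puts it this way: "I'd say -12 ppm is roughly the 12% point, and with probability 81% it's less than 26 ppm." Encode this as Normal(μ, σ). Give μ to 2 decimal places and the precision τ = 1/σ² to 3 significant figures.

μ = 9.75, τ = 0.00292

The p-quantile of Normal(μ,σ) is μ + z_p·σ, with z_{0.12} = -1.175 and z_{0.81} = 0.8779.
Eliminate σ: μ = (z₂·x₁ − z₁·x₂)/(z₂ − z₁) = (0.8779·-12 − (-1.175)·26)/2.053 = 9.75.
Then σ = (x₂ − x₁)/(z₂ − z₁) = (26 − -12)/2.053 = 18.51.
Precision τ = 1/σ² = 1/18.51² = 0.00292.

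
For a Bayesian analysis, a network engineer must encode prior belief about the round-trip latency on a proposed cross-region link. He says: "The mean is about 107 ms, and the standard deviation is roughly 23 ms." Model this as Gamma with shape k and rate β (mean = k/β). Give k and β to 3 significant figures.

For Gamma(k, rate β): mean = k/β, variance = k/β², so CV = 1/√k.
CV = SD/mean = 23/107 = 0.215, hence k = 1/CV² = 21.6.
Then β = k/mean = 21.6/107 = 0.202.

k ≈ 21.6, β ≈ 0.202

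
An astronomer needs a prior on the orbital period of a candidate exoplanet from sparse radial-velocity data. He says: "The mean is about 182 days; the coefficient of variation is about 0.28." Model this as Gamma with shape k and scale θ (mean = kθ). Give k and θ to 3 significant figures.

k ≈ 12.8, θ ≈ 14.3

For Gamma(k, scale θ): mean = kθ, variance = kθ², so CV = 1/√k.
CV = 0.28, hence k = 1/CV² = 12.8.
Then θ = mean/k = 182/12.8 = 14.3.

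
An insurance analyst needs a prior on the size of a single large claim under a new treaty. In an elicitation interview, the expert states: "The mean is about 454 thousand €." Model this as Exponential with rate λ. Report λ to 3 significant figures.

Exponential mean = 1/λ, so λ = 1/454.0 = 0.0022.

λ ≈ 0.0022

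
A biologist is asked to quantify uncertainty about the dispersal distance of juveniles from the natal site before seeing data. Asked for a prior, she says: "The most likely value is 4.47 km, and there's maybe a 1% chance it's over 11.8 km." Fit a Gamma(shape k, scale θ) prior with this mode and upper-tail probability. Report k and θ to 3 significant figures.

Gamma(k,θ) with k>1 has mode (k−1)θ, so θ = 4.47/(k−1).
Need P(X < 11.8) = 0.99 with θ tied to k this way. Start at k = 2, θ = 4.47: P(X<11.8) ≈ 0.740.
Too low — raise k to concentrate. Iterating converges to k ≈ 5.92.
Then θ = 4.47/(5.92−1) ≈ 0.908.

k ≈ 5.92, θ ≈ 0.908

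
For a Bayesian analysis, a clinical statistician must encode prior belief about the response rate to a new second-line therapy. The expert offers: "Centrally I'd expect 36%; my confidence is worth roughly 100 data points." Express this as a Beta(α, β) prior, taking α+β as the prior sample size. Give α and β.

Under the effective-sample-size interpretation, Beta(α, β) has prior mean α/(α+β) and prior sample size α+β.
So α+β = 100 and α/(α+β) = 0.36, giving α = 0.36·100 = 36 and β = 100 − 36 = 64.

α = 36, β = 64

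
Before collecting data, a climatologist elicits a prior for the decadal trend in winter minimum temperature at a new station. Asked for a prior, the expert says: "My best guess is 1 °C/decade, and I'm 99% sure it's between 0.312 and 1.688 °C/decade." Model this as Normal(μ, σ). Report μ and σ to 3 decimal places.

A symmetric 99% interval runs μ ± z·σ with z = 2.576.
Half-width = 0.688, so σ = 0.688/2.576 = 0.267.
μ is the stated best guess, 1.000.

μ = 1.000, σ = 0.267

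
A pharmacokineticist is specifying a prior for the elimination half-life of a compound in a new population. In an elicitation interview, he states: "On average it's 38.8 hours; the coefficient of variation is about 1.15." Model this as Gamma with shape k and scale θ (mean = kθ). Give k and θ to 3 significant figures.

For Gamma(k, scale θ): mean = kθ, variance = kθ², so CV = 1/√k.
CV = 1.15, hence k = 1/CV² = 0.756.
Then θ = mean/k = 38.8/0.756 = 51.3.

k ≈ 0.756, θ ≈ 51.3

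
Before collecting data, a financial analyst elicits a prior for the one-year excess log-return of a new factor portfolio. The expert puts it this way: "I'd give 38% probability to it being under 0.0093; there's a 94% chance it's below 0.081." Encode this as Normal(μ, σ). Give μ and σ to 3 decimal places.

The p-quantile of Normal(μ,σ) is μ + z_p·σ, with z_{0.38} = -0.3055 and z_{0.94} = 1.555.
Eliminate σ: μ = (z₂·x₁ − z₁·x₂)/(z₂ − z₁) = (1.555·0.0093 − (-0.3055)·0.081)/1.86 = 0.021.
Then σ = (x₂ − x₁)/(z₂ − z₁) = (0.081 − 0.0093)/1.86 = 0.039.

μ = 0.021, σ = 0.039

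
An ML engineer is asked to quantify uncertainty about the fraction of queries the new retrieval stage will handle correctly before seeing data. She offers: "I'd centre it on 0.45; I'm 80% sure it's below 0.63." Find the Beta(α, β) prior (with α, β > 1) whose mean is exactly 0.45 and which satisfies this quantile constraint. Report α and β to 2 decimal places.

With mean 0.45 fixed, write α = 0.45s, β = 0.55s where s = α+β.
Need P(θ < 0.63) = 0.8 under Beta(0.45s, 0.55s). Normal approximation: (q−m)/√(m(1−m)/s) ≈ z_{0.8} = 0.842, so s ≈ 0.45·0.55·(0.842)²/(0.63−0.45)² = 5.4.
At s = 5.4: P(θ<0.63) ≈ 0.800. Adjusting to match 0.8 gives s ≈ 5.43.
So α = 0.45·5.43 ≈ 2.44, β = 0.55·5.43 ≈ 2.98.

α ≈ 2.44, β ≈ 2.98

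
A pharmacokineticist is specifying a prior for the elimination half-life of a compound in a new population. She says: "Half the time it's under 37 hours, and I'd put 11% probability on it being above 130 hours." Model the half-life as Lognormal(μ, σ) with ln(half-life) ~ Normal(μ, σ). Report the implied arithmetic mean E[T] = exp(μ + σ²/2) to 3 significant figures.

If T ~ Lognormal(μ,σ) then ln T ~ Normal(μ,σ), so the p-quantile of ln T is μ + z_p·σ.
ln(37) = 3.611 and ln(130) = 4.868; z_{0.5} = 0, z_{0.89} = 1.227.
σ = (4.868 − 3.611)/(1.227 − (0)) = 1.025.
μ = 3.611 − (0)·1.025 = 3.611.
E[T] = exp(μ + σ²/2) = exp(3.611 + 0.5248) = 62.5 hours.

E[T] ≈ 62.5 hours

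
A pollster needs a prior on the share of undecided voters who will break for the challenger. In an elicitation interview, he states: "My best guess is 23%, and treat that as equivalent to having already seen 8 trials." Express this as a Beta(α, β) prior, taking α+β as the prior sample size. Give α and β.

α = 1.84, β = 6.16

Under the effective-sample-size interpretation, Beta(α, β) has prior mean α/(α+β) and prior sample size α+β.
So α+β = 8 and α/(α+β) = 0.23, giving α = 0.23·8 = 1.84 and β = 8 − 1.84 = 6.16.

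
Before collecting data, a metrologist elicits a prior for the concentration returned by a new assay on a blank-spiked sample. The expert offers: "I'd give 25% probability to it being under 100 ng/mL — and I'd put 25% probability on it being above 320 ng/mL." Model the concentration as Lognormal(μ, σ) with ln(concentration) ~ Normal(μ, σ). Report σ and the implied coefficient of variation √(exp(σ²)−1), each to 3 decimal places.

σ ≈ 0.862, CV ≈ 1.050

If T ~ Lognormal(μ,σ) then ln T ~ Normal(μ,σ), so the p-quantile of ln T is μ + z_p·σ.
ln(100) = 4.605 and ln(320) = 5.768; z_{0.25} = -0.6745, z_{0.75} = 0.6745.
σ = (5.768 − 4.605)/(0.6745 − (-0.6745)) = 0.862.
μ = 4.605 − (-0.6745)·0.862 = 5.187.
CV = √(exp(σ²)−1) = √(exp(0.7435)−1) = 1.050.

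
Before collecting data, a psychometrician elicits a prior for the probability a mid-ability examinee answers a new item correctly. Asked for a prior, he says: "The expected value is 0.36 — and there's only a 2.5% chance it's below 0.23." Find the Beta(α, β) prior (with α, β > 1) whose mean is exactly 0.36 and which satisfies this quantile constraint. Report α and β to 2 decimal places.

α ≈ 16.76, β ≈ 29.79

With mean 0.36 fixed, write α = 0.36s, β = 0.64s where s = α+β.
Need P(θ < 0.23) = 0.025 under Beta(0.36s, 0.64s). Normal approximation: (q−m)/√(m(1−m)/s) ≈ z_{0.025} = -1.96, so s ≈ 0.36·0.64·(-1.96)²/(0.23−0.36)² = 52.4.
At s = 52.4: P(θ<0.23) ≈ 0.019. Adjusting to match 0.025 gives s ≈ 46.55.
So α = 0.36·46.55 ≈ 16.76, β = 0.64·46.55 ≈ 29.79.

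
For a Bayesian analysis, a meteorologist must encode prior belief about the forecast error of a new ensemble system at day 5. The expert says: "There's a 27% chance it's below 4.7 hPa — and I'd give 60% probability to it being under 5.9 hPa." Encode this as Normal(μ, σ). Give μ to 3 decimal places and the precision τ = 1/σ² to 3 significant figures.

μ = 5.549, τ = 0.521

For Normal(μ,σ), the p-quantile is μ + z_p·σ. Here z_{0.27} = -0.6128, z_{0.6} = 0.2533.
So 4.7 = μ − 0.6128σ and 5.9 = μ + 0.2533σ.
Subtracting: σ = (5.9 − 4.7)/(0.2533 − (-0.6128)) = 1.385.
Then μ = 4.7 − (-0.6128)·1.385 = 5.549.
Precision τ = 1/σ² = 1/1.385² = 0.521.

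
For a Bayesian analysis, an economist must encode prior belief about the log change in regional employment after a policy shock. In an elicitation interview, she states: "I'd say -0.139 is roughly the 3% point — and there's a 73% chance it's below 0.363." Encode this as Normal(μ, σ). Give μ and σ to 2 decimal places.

μ = 0.24, σ = 0.20

For Normal(μ,σ), the p-quantile is μ + z_p·σ. Here z_{0.03} = -1.881, z_{0.73} = 0.6128.
So -0.139 = μ − 1.881σ and 0.363 = μ + 0.6128σ.
Subtracting: σ = (0.363 − -0.139)/(0.6128 − (-1.881)) = 0.20.
Then μ = -0.139 − (-1.881)·0.20 = 0.24.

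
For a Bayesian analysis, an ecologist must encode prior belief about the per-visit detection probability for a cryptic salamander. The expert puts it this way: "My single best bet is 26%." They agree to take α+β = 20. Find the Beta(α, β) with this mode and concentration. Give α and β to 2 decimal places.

α = 5.68, β = 14.32

For α,β > 1 the Beta mode is (α−1)/(α+β−2). With α+β = 20, the mode is (α−1)/18.
Set (α−1)/18 = 0.26 → α = 1 + 0.26·18 = 5.68.
β = 20 − α = 14.32.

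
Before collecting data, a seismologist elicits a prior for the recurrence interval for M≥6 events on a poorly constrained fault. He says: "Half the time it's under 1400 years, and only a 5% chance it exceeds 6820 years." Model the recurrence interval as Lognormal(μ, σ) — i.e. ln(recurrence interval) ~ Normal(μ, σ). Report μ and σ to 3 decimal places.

If T ~ Lognormal(μ,σ) then ln T ~ Normal(μ,σ), so the p-quantile of ln T is μ + z_p·σ.
ln(1400) = 7.244 and ln(6820) = 8.828; z_{0.5} = 0, z_{0.95} = 1.645.
σ = (8.828 − 7.244)/(1.645 − (0)) = 0.963.
μ = 7.244 − (0)·0.963 = 7.244.

μ ≈ 7.244, σ ≈ 0.963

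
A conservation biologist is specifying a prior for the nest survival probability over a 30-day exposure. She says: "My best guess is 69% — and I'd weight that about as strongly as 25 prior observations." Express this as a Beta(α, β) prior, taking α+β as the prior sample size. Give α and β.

α = 17.25, β = 7.75

Under the effective-sample-size interpretation, Beta(α, β) has prior mean α/(α+β) and prior sample size α+β.
So α+β = 25 and α/(α+β) = 0.69, giving α = 0.69·25 = 17.25 and β = 25 − 17.25 = 7.75.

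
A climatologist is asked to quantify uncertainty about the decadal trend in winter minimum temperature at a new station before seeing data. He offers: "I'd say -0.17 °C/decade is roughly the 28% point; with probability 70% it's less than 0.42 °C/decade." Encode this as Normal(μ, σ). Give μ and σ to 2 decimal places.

The p-quantile of Normal(μ,σ) is μ + z_p·σ, with z_{0.28} = -0.5828 and z_{0.7} = 0.5244.
Eliminate σ: μ = (z₂·x₁ − z₁·x₂)/(z₂ − z₁) = (0.5244·-0.17 − (-0.5828)·0.42)/1.107 = 0.14.
Then σ = (x₂ − x₁)/(z₂ − z₁) = (0.42 − -0.17)/1.107 = 0.53.

μ = 0.14, σ = 0.53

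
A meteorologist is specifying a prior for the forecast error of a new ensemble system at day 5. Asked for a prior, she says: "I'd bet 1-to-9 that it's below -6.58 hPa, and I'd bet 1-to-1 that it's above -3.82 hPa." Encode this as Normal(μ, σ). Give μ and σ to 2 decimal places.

μ = -3.82, σ = 2.15

The p-quantile of Normal(μ,σ) is μ + z_p·σ, with z_{0.1} = -1.282 and z_{0.5} = 0.
Eliminate σ: μ = (z₂·x₁ − z₁·x₂)/(z₂ − z₁) = (0·-6.58 − (-1.282)·-3.82)/1.282 = -3.82.
Then σ = (x₂ − x₁)/(z₂ − z₁) = (-3.82 − -6.58)/1.282 = 2.15.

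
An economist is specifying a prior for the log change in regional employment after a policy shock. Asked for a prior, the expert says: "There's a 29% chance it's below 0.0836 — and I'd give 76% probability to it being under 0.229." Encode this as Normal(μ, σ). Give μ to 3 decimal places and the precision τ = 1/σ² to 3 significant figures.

For Normal(μ,σ), the p-quantile is μ + z_p·σ. Here z_{0.29} = -0.5534, z_{0.76} = 0.7063.
So 0.0836 = μ − 0.5534σ and 0.229 = μ + 0.7063σ.
Subtracting: σ = (0.229 − 0.0836)/(0.7063 − (-0.5534)) = 0.115.
Then μ = 0.0836 − (-0.5534)·0.115 = 0.147.
Precision τ = 1/σ² = 1/0.1154² = 75.1.

μ = 0.147, τ = 75.1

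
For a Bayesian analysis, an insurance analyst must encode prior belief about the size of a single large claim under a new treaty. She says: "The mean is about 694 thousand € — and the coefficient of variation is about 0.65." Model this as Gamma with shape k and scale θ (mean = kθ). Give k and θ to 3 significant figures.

k ≈ 2.37, θ ≈ 293

For Gamma(k, scale θ): mean = kθ, variance = kθ², so CV = 1/√k.
CV = 0.65, hence k = 1/CV² = 2.37.
Then θ = mean/k = 694/2.37 = 293.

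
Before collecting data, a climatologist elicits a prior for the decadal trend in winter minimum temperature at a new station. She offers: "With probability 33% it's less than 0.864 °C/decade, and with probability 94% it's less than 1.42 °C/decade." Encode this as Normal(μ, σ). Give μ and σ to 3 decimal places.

For Normal(μ,σ), the p-quantile is μ + z_p·σ. Here z_{0.33} = -0.4399, z_{0.94} = 1.555.
So 0.864 = μ − 0.4399σ and 1.42 = μ + 1.555σ.
Subtracting: σ = (1.42 − 0.864)/(1.555 − (-0.4399)) = 0.279.
Then μ = 0.864 − (-0.4399)·0.279 = 0.987.

μ = 0.987, σ = 0.279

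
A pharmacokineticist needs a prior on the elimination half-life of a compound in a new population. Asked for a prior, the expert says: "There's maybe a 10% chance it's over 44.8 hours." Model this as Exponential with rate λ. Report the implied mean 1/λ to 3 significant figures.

mean ≈ 19.5 hours

P(T > 44.8) = e^(−λ·44.8) = 0.1, so λ = −ln(0.1)/44.8 = 0.0514.
Mean = 1/λ = 19.5 hours.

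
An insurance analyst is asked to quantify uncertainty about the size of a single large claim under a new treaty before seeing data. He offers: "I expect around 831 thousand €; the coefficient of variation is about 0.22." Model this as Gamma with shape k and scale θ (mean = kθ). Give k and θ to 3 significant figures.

k ≈ 20.7, θ ≈ 40.2

For Gamma(k, scale θ): mean = kθ, variance = kθ², so CV = 1/√k.
CV = 0.22, hence k = 1/CV² = 20.7.
Then θ = mean/k = 831/20.7 = 40.2.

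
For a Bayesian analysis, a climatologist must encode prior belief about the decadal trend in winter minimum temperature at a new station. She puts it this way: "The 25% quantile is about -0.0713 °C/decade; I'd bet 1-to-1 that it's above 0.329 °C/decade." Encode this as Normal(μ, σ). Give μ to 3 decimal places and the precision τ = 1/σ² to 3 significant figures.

For Normal(μ,σ), the p-quantile is μ + z_p·σ. Here z_{0.25} = -0.6745, z_{0.5} = 0.
So -0.0713 = μ − 0.6745σ and 0.329 = μ + 0σ.
Subtracting: σ = (0.329 − -0.0713)/(0 − (-0.6745)) = 0.593.
Then μ = -0.0713 − (-0.6745)·0.593 = 0.329.
Precision τ = 1/σ² = 1/0.5935² = 2.84.

μ = 0.329, τ = 2.84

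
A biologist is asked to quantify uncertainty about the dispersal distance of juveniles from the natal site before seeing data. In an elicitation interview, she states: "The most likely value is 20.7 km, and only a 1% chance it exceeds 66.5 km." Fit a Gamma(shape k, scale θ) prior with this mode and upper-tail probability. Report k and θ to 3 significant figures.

k ≈ 4.25, θ ≈ 6.37

Gamma(k,θ) with k>1 has mode (k−1)θ, so θ = 20.7/(k−1).
Need P(X < 66.5) = 0.99 with θ tied to k this way. Start at k = 2, θ = 20.7: P(X<66.5) ≈ 0.830.
Too low — raise k to concentrate. Iterating converges to k ≈ 4.25.
Then θ = 20.7/(4.25−1) ≈ 6.37.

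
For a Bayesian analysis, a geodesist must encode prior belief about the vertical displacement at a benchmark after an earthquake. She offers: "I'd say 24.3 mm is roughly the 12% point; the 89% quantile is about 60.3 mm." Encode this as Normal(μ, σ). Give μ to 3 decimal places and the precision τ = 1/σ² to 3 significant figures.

μ = 41.914, τ = 0.00445

The p-quantile of Normal(μ,σ) is μ + z_p·σ, with z_{0.12} = -1.175 and z_{0.89} = 1.227.
Eliminate σ: μ = (z₂·x₁ − z₁·x₂)/(z₂ − z₁) = (1.227·24.3 − (-1.175)·60.3)/2.402 = 41.914.
Then σ = (x₂ − x₁)/(z₂ − z₁) = (60.3 − 24.3)/2.402 = 14.991.
Precision τ = 1/σ² = 1/14.99² = 0.00445.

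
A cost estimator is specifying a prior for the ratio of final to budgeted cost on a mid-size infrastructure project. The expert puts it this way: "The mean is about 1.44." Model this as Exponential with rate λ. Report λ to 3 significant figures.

Exponential mean = 1/λ, so λ = 1/1.44 = 0.694.

λ ≈ 0.694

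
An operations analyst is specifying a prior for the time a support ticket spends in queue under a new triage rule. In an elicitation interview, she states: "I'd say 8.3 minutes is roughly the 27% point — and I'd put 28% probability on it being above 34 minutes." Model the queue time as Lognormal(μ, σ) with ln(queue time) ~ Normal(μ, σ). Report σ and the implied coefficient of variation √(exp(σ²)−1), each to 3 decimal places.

If T ~ Lognormal(μ,σ) then ln T ~ Normal(μ,σ), so the p-quantile of ln T is μ + z_p·σ.
ln(8.3) = 2.116 and ln(34) = 3.526; z_{0.27} = -0.6128, z_{0.72} = 0.5828.
σ = (3.526 − 2.116)/(0.5828 − (-0.6128)) = 1.179.
μ = 2.116 − (-0.6128)·1.179 = 2.839.
CV = √(exp(σ²)−1) = √(exp(1.3909)−1) = 1.737.

σ ≈ 1.179, CV ≈ 1.737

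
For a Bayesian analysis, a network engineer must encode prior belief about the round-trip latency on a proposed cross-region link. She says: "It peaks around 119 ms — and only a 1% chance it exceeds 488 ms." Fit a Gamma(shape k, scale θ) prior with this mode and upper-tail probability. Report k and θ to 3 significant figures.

Gamma(k,θ) with k>1 has mode (k−1)θ, so θ = 119/(k−1).
Need P(X < 488) = 0.99 with θ tied to k this way. Start at k = 2, θ = 119: P(X<488) ≈ 0.916.
Too low — raise k to concentrate. Iterating converges to k ≈ 3.08.
Then θ = 119/(3.08−1) ≈ 57.1.

k ≈ 3.08, θ ≈ 57.1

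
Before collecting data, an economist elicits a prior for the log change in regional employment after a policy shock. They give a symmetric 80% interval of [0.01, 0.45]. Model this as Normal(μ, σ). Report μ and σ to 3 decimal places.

μ = 0.230, σ = 0.172

A symmetric 80% interval runs μ ± z·σ with z = 1.282.
Half-width = 0.22, so σ = 0.22/1.282 = 0.172.
μ is the interval midpoint, 0.230.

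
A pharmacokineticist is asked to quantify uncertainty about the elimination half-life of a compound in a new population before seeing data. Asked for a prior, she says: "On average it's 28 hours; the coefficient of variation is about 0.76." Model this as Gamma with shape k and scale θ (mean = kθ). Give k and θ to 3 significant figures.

For Gamma(k, scale θ): mean = kθ, variance = kθ², so CV = 1/√k.
CV = 0.76, hence k = 1/CV² = 1.73.
Then θ = mean/k = 28/1.73 = 16.2.

k ≈ 1.73, θ ≈ 16.2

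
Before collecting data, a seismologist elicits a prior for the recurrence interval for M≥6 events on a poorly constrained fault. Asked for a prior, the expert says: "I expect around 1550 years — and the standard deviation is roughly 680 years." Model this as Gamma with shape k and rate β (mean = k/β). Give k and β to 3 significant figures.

k ≈ 5.2, β ≈ 0.00335

For Gamma(k, rate β): mean = k/β, variance = k/β², so CV = 1/√k.
CV = SD/mean = 680/1550 = 0.4387, hence k = 1/CV² = 5.2.
Then β = k/mean = 5.2/1550 = 0.00335.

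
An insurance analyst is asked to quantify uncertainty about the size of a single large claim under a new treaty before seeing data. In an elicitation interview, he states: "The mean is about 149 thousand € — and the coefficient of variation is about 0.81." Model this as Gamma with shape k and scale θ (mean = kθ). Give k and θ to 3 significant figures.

For Gamma(k, scale θ): mean = kθ, variance = kθ², so CV = 1/√k.
CV = 0.81, hence k = 1/CV² = 1.52.
Then θ = mean/k = 149/1.52 = 97.8.

k ≈ 1.52, θ ≈ 97.8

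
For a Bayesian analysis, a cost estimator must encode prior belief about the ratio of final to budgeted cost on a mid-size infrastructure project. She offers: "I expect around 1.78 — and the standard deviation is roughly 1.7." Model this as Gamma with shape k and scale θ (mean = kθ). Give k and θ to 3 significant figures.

For Gamma(k, scale θ): mean = kθ, variance = kθ², so CV = 1/√k.
CV = SD/mean = 1.7/1.78 = 0.9551, hence k = 1/CV² = 1.1.
Then θ = mean/k = 1.78/1.1 = 1.62.

k ≈ 1.1, θ ≈ 1.62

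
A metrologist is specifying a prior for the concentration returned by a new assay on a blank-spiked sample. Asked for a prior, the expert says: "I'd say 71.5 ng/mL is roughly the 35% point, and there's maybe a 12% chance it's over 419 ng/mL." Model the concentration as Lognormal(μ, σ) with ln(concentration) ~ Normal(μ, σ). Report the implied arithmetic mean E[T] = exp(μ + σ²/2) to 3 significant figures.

E[T] ≈ 210 ng/mL

If T ~ Lognormal(μ,σ) then ln T ~ Normal(μ,σ), so the p-quantile of ln T is μ + z_p·σ.
ln(71.5) = 4.27 and ln(419) = 6.038; z_{0.35} = -0.3853, z_{0.88} = 1.175.
σ = (6.038 − 4.27)/(1.175 − (-0.3853)) = 1.133.
μ = 4.27 − (-0.3853)·1.133 = 4.706.
E[T] = exp(μ + σ²/2) = exp(4.706 + 0.6421) = 210 ng/mL.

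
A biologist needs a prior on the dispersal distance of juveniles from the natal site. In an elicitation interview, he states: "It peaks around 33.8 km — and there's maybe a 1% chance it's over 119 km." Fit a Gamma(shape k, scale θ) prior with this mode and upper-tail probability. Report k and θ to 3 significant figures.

Gamma(k,θ) with k>1 has mode (k−1)θ, so θ = 33.8/(k−1).
Need P(X < 119) = 0.99 with θ tied to k this way. Start at k = 2, θ = 33.8: P(X<119) ≈ 0.866.
Too low — raise k to concentrate. Iterating converges to k ≈ 3.73.
Then θ = 33.8/(3.73−1) ≈ 12.4.

k ≈ 3.73, θ ≈ 12.4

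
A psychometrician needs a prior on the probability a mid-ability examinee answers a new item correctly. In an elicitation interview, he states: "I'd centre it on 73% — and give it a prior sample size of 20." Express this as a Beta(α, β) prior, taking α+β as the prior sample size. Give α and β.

Under the effective-sample-size interpretation, Beta(α, β) has prior mean α/(α+β) and prior sample size α+β.
So α+β = 20 and α/(α+β) = 0.73, giving α = 0.73·20 = 14.6 and β = 20 − 14.6 = 5.4.

α = 14.6, β = 5.4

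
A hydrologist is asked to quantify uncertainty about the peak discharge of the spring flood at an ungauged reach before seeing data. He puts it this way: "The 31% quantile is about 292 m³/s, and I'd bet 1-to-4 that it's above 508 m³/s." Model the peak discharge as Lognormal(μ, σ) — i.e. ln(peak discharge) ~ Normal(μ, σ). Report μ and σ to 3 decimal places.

μ ≈ 5.882, σ ≈ 0.414

If T ~ Lognormal(μ,σ) then ln T ~ Normal(μ,σ), so the p-quantile of ln T is μ + z_p·σ.
ln(292) = 5.677 and ln(508) = 6.23; z_{0.31} = -0.4959, z_{0.8} = 0.8416.
σ = (6.23 − 5.677)/(0.8416 − (-0.4959)) = 0.414.
μ = 5.677 − (-0.4959)·0.414 = 5.882.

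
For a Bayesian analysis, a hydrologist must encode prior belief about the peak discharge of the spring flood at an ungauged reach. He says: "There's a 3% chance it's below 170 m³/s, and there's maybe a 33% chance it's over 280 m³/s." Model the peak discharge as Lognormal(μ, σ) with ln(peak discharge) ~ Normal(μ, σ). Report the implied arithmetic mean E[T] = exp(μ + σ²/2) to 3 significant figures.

E[T] ≈ 261 m³/s

If T ~ Lognormal(μ,σ) then ln T ~ Normal(μ,σ), so the p-quantile of ln T is μ + z_p·σ.
ln(170) = 5.136 and ln(280) = 5.635; z_{0.03} = -1.881, z_{0.67} = 0.4399.
σ = (5.635 − 5.136)/(0.4399 − (-1.881)) = 0.215.
μ = 5.136 − (-1.881)·0.215 = 5.540.
E[T] = exp(μ + σ²/2) = exp(5.540 + 0.0231) = 261 m³/s.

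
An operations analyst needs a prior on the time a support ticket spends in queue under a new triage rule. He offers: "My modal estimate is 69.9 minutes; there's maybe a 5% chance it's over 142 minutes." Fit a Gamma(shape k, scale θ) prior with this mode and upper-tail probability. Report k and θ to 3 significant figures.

Gamma(k,θ) with k>1 has mode (k−1)θ, so θ = 69.9/(k−1).
Need P(X < 142) = 0.95 with θ tied to k this way. Start at k = 2, θ = 69.9: P(X<142) ≈ 0.602.
Too low — raise k to concentrate. Iterating converges to k ≈ 6.51.
Then θ = 69.9/(6.51−1) ≈ 12.7.

k ≈ 6.51, θ ≈ 12.7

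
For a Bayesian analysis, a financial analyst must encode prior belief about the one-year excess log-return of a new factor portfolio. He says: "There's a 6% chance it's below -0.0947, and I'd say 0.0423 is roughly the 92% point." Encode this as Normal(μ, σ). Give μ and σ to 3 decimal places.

μ = -0.023, σ = 0.046

The p-quantile of Normal(μ,σ) is μ + z_p·σ, with z_{0.06} = -1.555 and z_{0.92} = 1.405.
Eliminate σ: μ = (z₂·x₁ − z₁·x₂)/(z₂ − z₁) = (1.405·-0.0947 − (-1.555)·0.0423)/2.96 = -0.023.
Then σ = (x₂ − x₁)/(z₂ − z₁) = (0.0423 − -0.0947)/2.96 = 0.046.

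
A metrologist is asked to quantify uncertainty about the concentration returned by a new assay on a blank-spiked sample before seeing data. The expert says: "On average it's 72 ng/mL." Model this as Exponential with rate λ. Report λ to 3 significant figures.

Exponential mean = 1/λ, so λ = 1/72.0 = 0.0139.

λ ≈ 0.0139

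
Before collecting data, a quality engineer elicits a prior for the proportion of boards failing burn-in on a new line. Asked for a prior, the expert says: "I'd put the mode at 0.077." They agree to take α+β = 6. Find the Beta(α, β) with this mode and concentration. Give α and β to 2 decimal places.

α = 1.31, β = 4.69

For α,β > 1 the Beta mode is (α−1)/(α+β−2). With α+β = 6, the mode is (α−1)/4.
Set (α−1)/4 = 0.077 → α = 1 + 0.077·4 = 1.31.
β = 6 − α = 4.69.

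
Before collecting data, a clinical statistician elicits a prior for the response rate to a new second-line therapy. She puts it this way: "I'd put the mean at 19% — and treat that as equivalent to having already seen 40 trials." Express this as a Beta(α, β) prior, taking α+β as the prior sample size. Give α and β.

Under the effective-sample-size interpretation, Beta(α, β) has prior mean α/(α+β) and prior sample size α+β.
So α+β = 40 and α/(α+β) = 0.19, giving α = 0.19·40 = 7.6 and β = 40 − 7.6 = 32.4.

α = 7.6, β = 32.4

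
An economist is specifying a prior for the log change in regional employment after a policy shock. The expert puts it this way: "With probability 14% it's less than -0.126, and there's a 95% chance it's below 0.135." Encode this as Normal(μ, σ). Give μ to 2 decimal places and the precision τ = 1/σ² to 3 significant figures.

μ = -0.02, τ = 109

For Normal(μ,σ), the p-quantile is μ + z_p·σ. Here z_{0.14} = -1.08, z_{0.95} = 1.645.
So -0.126 = μ − 1.08σ and 0.135 = μ + 1.645σ.
Subtracting: σ = (0.135 − -0.126)/(1.645 − (-1.08)) = 0.10.
Then μ = -0.126 − (-1.08)·0.10 = -0.02.
Precision τ = 1/σ² = 1/0.09577² = 109.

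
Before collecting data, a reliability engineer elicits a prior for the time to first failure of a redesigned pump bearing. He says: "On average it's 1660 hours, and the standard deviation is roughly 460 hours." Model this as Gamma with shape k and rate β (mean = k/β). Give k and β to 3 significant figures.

For Gamma(k, rate β): mean = k/β, variance = k/β², so CV = 1/√k.
CV = SD/mean = 460/1660 = 0.2771, hence k = 1/CV² = 13.
Then β = k/mean = 13/1660 = 0.00784.

k ≈ 13, β ≈ 0.00784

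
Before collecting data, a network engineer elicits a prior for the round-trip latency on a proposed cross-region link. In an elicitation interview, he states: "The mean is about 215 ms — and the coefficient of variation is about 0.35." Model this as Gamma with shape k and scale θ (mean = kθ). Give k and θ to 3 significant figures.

k ≈ 8.16, θ ≈ 26.3

For Gamma(k, scale θ): mean = kθ, variance = kθ², so CV = 1/√k.
CV = 0.35, hence k = 1/CV² = 8.16.
Then θ = mean/k = 215/8.16 = 26.3.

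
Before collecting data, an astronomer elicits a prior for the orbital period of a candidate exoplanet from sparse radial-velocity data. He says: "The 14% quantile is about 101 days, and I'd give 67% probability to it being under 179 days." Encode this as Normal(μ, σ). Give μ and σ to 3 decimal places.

For Normal(μ,σ), the p-quantile is μ + z_p·σ. Here z_{0.14} = -1.08, z_{0.67} = 0.4399.
So 101 = μ − 1.08σ and 179 = μ + 0.4399σ.
Subtracting: σ = (179 − 101)/(0.4399 − (-1.08)) = 51.308.
Then μ = 101 − (-1.08)·51.308 = 156.429.

μ = 156.429, σ = 51.308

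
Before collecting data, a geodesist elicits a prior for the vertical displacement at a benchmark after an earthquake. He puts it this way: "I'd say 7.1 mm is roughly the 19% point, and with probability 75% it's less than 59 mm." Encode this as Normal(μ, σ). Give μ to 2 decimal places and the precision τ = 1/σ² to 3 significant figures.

μ = 36.45, τ = 0.000895

For Normal(μ,σ), the p-quantile is μ + z_p·σ. Here z_{0.19} = -0.8779, z_{0.75} = 0.6745.
So 7.1 = μ − 0.8779σ and 59 = μ + 0.6745σ.
Subtracting: σ = (59 − 7.1)/(0.6745 − (-0.8779)) = 33.43.
Then μ = 7.1 − (-0.8779)·33.43 = 36.45.
Precision τ = 1/σ² = 1/33.43² = 0.000895.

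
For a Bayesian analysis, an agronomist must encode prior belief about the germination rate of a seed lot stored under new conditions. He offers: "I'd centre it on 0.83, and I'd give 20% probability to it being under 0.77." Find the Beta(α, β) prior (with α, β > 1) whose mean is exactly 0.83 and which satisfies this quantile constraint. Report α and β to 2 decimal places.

With mean 0.83 fixed, write α = 0.83s, β = 0.17s where s = α+β.
Need P(θ < 0.77) = 0.2 under Beta(0.83s, 0.17s). Normal approximation: (q−m)/√(m(1−m)/s) ≈ z_{0.2} = -0.842, so s ≈ 0.83·0.17·(-0.842)²/(0.77−0.83)² = 27.8.
At s = 27.8: P(θ<0.77) ≈ 0.189. Adjusting to match 0.2 gives s ≈ 24.64.
So α = 0.83·24.64 ≈ 20.45, β = 0.17·24.64 ≈ 4.19.

α ≈ 20.45, β ≈ 4.19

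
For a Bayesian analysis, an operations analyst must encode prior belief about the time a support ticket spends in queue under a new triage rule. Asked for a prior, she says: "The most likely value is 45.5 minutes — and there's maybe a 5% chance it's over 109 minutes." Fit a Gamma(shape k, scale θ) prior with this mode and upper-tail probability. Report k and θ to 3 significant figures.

k ≈ 4.58, θ ≈ 12.7

Gamma(k,θ) with k>1 has mode (k−1)θ, so θ = 45.5/(k−1).
Need P(X < 109) = 0.95 with θ tied to k this way. Start at k = 2, θ = 45.5: P(X<109) ≈ 0.691.
Too low — raise k to concentrate. Iterating converges to k ≈ 4.58.
Then θ = 45.5/(4.58−1) ≈ 12.7.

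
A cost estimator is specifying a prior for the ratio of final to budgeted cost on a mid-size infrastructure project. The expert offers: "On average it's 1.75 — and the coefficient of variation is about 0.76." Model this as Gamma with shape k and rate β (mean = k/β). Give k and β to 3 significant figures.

k ≈ 1.73, β ≈ 0.989

For Gamma(k, rate β): mean = k/β, variance = k/β², so CV = 1/√k.
CV = 0.76, hence k = 1/CV² = 1.73.
Then β = k/mean = 1.73/1.75 = 0.989.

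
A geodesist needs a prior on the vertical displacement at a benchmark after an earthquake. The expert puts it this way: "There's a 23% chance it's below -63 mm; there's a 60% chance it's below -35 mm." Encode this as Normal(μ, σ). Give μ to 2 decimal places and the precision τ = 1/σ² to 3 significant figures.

μ = -42.15, τ = 0.00126

For Normal(μ,σ), the p-quantile is μ + z_p·σ. Here z_{0.23} = -0.7388, z_{0.6} = 0.2533.
So -63 = μ − 0.7388σ and -35 = μ + 0.2533σ.
Subtracting: σ = (-35 − -63)/(0.2533 − (-0.7388)) = 28.22.
Then μ = -63 − (-0.7388)·28.22 = -42.15.
Precision τ = 1/σ² = 1/28.22² = 0.00126.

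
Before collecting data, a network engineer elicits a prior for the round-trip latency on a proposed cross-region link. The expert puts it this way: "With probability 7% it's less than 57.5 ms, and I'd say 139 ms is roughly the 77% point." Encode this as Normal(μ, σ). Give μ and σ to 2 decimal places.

For Normal(μ,σ), the p-quantile is μ + z_p·σ. Here z_{0.07} = -1.476, z_{0.77} = 0.7388.
So 57.5 = μ − 1.476σ and 139 = μ + 0.7388σ.
Subtracting: σ = (139 − 57.5)/(0.7388 − (-1.476)) = 36.80.
Then μ = 57.5 − (-1.476)·36.80 = 111.81.

μ = 111.81, σ = 36.80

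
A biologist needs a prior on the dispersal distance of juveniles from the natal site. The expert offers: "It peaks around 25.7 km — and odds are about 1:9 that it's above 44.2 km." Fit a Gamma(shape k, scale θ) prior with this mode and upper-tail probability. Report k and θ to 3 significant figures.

Gamma(k,θ) with k>1 has mode (k−1)θ, so θ = 25.7/(k−1).
Need P(X < 44.2) = 0.9 with θ tied to k this way. Start at k = 2, θ = 25.7: P(X<44.2) ≈ 0.513.
Too low — raise k to concentrate. Iterating converges to k ≈ 7.45.
Then θ = 25.7/(7.45−1) ≈ 3.99.

k ≈ 7.45, θ ≈ 3.99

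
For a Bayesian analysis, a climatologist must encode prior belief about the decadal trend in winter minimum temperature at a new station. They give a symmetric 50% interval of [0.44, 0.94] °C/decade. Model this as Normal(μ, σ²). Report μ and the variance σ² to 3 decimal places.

A symmetric 50% interval runs μ ± z·σ with z = 0.6745.
Half-width = 0.25, so σ = 0.25/0.6745 = 0.3707 and σ² = 0.137.
μ is the interval midpoint, 0.690.

μ = 0.690, σ² = 0.137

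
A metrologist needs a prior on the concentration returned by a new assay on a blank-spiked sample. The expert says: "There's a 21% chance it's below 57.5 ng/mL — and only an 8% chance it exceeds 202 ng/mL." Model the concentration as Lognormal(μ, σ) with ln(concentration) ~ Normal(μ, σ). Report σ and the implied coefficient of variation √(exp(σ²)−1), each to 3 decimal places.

σ ≈ 0.568, CV ≈ 0.617

If T ~ Lognormal(μ,σ) then ln T ~ Normal(μ,σ), so the p-quantile of ln T is μ + z_p·σ.
ln(57.5) = 4.052 and ln(202) = 5.308; z_{0.21} = -0.8064, z_{0.92} = 1.405.
σ = (5.308 − 4.052)/(1.405 − (-0.8064)) = 0.568.
μ = 4.052 − (-0.8064)·0.568 = 4.510.
CV = √(exp(σ²)−1) = √(exp(0.3228)−1) = 0.617.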